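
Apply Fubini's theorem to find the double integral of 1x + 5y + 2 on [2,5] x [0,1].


By Fubini, integrate in x first, then y.
Step 1: Fix y, integrate over x in [2,5]:
  integral(1x + 5y + 2, x=2..5)
  = 1*(5^2 - 2^2)/2 + (5y + 2)*(5 - 2)
  = 10.5 + (5y + 2)*3
  = 10.5 + 15y + 6
  = 16.5 + 15y
Step 2: Integrate over y in [0,1]:
  integral(16.5 + 15y, y=0..1)
  = 16.5*1 + 15*(1^2 - 0^2)/2
  = 16.5 + 7.5
  = 24


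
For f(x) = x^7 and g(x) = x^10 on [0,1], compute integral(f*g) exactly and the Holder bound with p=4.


Step 1: Exact integral of f*g = integral(x^17, 0, 1) = 1/18
     = 0.055556
Step 2: Holder bound with p=4, q=1.333333:
  ||f||_p = (integral x^28 dx)^(1/4) = (1/29)^(1/4) = 0.430924
  ||g||_q = (integral x^13.333333 dx)^(1/1.333333) = (1/14.333333)^(1/1.333333) = 0.13575
Step 3: Holder bound = ||f||_p * ||g||_q = 0.430924 * 0.13575 = 0.058498
Verification: 0.055556 <= 0.058498 (Holder holds)


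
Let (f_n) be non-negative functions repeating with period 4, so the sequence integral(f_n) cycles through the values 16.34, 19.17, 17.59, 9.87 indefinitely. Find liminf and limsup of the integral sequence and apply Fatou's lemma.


The sequence (integral(f_n)) is periodic with period 4, repeating the values 16.34, 19.17, 17.59, 9.87 indefinitely.
Step 1: For a periodic sequence, every tail (a_m, a_(m+1), ...) contains all 4 period values infinitely often.
Step 2: Hence inf of every tail = min of the period values = min(16.34, 19.17, 17.59, 9.87) = 9.87.
        liminf_n integral(f_n) = sup over m of (inf of tail from m) = 9.87.
Step 3: Similarly sup of every tail = max of the period values = 19.17.
        limsup_n integral(f_n) = 19.17.
Step 4: Fatou's lemma: integral(liminf_n f_n) <= liminf_n integral(f_n) = 9.87.
        So the integral of the pointwise liminf is at most 9.87.


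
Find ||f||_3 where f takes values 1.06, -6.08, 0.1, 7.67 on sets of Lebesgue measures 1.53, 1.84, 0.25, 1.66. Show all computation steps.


Step 1: Compute |f_i|^3 for each value:
  |1.06|^3 = 1.191016
  |-6.08|^3 = 224.755712
  |0.1|^3 = 0.001
  |7.67|^3 = 451.217663
Step 2: Multiply by measures and sum:
  1.191016 * 1.53 = 1.822254
  224.755712 * 1.84 = 413.55051
  0.001 * 0.25 = 2.500000e-04
  451.217663 * 1.66 = 749.021321
Sum = 1.822254 + 413.55051 + 2.500000e-04 + 749.021321 = 1164.394335
Step 3: Take the p-th root:
||f||_3 = (1164.394335)^(1/3) = 10.520427


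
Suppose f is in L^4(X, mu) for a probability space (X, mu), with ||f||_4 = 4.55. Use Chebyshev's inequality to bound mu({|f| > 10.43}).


Chebyshev/Markov inequality: mu(|f| > eps) <= (||f||_p / eps)^p
Step 1: ||f||_4 / eps = 4.55 / 10.43 = 0.436242
Step 2: Raise to power p = 4:
  (0.436242)^4 = 0.036217
Step 3: Therefore mu(|f| > 10.43) <= 0.036217


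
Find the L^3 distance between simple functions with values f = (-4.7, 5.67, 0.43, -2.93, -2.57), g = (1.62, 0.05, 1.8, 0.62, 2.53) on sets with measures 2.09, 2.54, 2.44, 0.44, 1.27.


Step 1: Compute differences f_i - g_i:
  -4.7 - 1.62 = -6.32
  5.67 - 0.05 = 5.62
  0.43 - 1.8 = -1.37
  -2.93 - 0.62 = -3.55
  -2.57 - 2.53 = -5.1
Step 2: Compute |diff|^3 * measure for each set:
  |-6.32|^3 * 2.09 = 252.435968 * 2.09 = 527.591173
  |5.62|^3 * 2.54 = 177.504328 * 2.54 = 450.860993
  |-1.37|^3 * 2.44 = 2.571353 * 2.44 = 6.274101
  |-3.55|^3 * 0.44 = 44.738875 * 0.44 = 19.685105
  |-5.1|^3 * 1.27 = 132.651 * 1.27 = 168.46677
Step 3: Sum = 1172.878143
Step 4: ||f-g||_3 = (1172.878143)^(1/3) = 10.545916


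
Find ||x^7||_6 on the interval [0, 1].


Step 1: ||f||_6 = (integral_0^1 |x^7|^6 dx)^(1/6)
     = (integral_0^1 x^42 dx)^(1/6)
Step 2: integral_0^1 x^42 dx = [x^43/(43)] from 0 to 1 = 1^43/43
     = 1/43 = 0.023256
Step 3: ||f||_6 = (0.023256)^(1/6) = 0.534263


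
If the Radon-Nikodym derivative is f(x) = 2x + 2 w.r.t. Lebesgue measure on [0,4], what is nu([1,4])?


nu(A) = integral_A (dnu/dmu) dmu = integral_1^4 (2x + 2) dx
Step 1: Antiderivative F(x) = (2/2)x^2 + 2x
Step 2: F(4) = (2/2)*4^2 + 2*4 = 16 + 8 = 24
Step 3: F(1) = (2/2)*1^2 + 2*1 = 1 + 2 = 3
Step 4: nu([1,4]) = F(4) - F(1) = 24 - 3 = 21


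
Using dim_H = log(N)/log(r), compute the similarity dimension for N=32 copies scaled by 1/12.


For a self-similar set with N copies scaled by 1/r:
dim_H = log(N)/log(r) = log(32)/log(12)
= 3.465736/2.484907
= 1.394715


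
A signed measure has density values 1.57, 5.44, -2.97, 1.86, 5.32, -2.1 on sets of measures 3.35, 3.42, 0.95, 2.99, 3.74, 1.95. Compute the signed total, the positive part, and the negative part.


Step 1: Compute signed measure on each set:
  Set 1: 1.57 * 3.35 = 5.2595
  Set 2: 5.44 * 3.42 = 18.6048
  Set 3: -2.97 * 0.95 = -2.8215
  Set 4: 1.86 * 2.99 = 5.5614
  Set 5: 5.32 * 3.74 = 19.8968
  Set 6: -2.1 * 1.95 = -4.095
Step 2: Total signed measure = (5.2595) + (18.6048) + (-2.8215) + (5.5614) + (19.8968) + (-4.095)
     = 42.406
Step 3: Positive part mu+(X) = sum of positive contributions = 49.3225
Step 4: Negative part mu-(X) = |sum of negative contributions| = 6.9165


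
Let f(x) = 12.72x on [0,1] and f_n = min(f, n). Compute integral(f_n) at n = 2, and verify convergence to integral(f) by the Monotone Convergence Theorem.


f(x) = 12.72x on [0,1]; f_n(x) = min(12.72x, n). At n = 2:
Step 1: f(x) reaches 2 at x = 2/12.72 = 0.157233
Step 2: integral(f_2) = integral(12.72x, 0, 0.157233) + integral(2, 0.157233, 1)
       = 12.72*0.157233^2/2 + 2*(1 - 0.157233)
       = 0.157233 + 1.685535
       = 1.842767
Step 3: As n -> infinity, f_n increases to f, so by MCT integral(f_n) -> integral(f) = 12.72/2 = 6.36.
Convergence: integral(f_2) = 1.842767 -> 6.36 as n -> infinity


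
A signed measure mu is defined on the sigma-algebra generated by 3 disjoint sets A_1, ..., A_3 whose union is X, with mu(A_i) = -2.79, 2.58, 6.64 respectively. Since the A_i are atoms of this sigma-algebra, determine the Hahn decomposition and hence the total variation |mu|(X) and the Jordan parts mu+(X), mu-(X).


Step 1: Every measurable set is a union of atoms (the cells / points), so a Hahn decomposition is
  obtained by grouping atoms by sign: P = union of atoms with mu > 0, N = union of the remaining atoms.
  Atoms in P (indices): 2, 3;  atoms in N (indices): 1
  Positive values: 2.58, 6.64
  Negative values: -2.79
Step 2: mu+(X) = mu(P) = sum of positive atom values = 9.22
Step 3: mu-(X) = -mu(N) = sum of |negative atom values| = 2.79
Step 4: |mu|(X) = mu+(X) + mu-(X) = 9.22 + 2.79 = 12.01


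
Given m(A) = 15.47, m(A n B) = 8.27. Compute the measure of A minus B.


m(A \ B) = m(A) - m(A n B)
= 15.47 - 8.27
= 7.2


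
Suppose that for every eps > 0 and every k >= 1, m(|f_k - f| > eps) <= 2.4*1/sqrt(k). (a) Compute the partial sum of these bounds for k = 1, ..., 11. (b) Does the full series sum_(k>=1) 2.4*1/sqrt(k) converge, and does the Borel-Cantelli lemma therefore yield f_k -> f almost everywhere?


Step 1: List the terms 2.4*1/sqrt(k) for k = 1 to 11:
  k=1: 2.4
  k=2: 1.697056
  k=3: 1.385641
  k=4: 1.2
  k=5: 1.073313
  k=6: 0.979796
  k=7: 0.907115
  k=8: 0.848528
  k=9: 0.8
  k=10: 0.758947
  k=11: 0.723627
Step 2: Partial sum = 2.4 + 1.697056 + 1.385641 + 1.2 + 1.073313 + 0.979796 + 0.907115 + 0.848528 + 0.8 + 0.758947 + 0.723627
     = 12.774022
Step 3: The full series sum_(k>=1) 2.4*1/sqrt(k) diverges (p-series with p = 1/2 <= 1; a nonzero constant multiple of a divergent series diverges).
Step 4: The (first) Borel-Cantelli lemma requires a summable sequence of measures, so it does not apply here;
        from this bound alone no conclusion about a.e. convergence can be drawn (convergence in measure still
        gives an a.e.-convergent subsequence, but not a.e. convergence of the whole sequence).
Conclusion: series diverges; Borel-Cantelli is inconclusive about a.e. convergence of f_k.


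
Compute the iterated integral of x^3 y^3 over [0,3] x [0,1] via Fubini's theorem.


By Fubini's theorem, the double integral factors as a product of single integrals:
Step 1: integral_0^3 x^3 dx = [x^4/4] from 0 to 3
     = 3^4/4 = 20.25
Step 2: integral_0^1 y^3 dy = [y^4/4] from 0 to 1
     = 1^4/4 = 0.25
Step 3: Double integral = 20.25 * 0.25 = 5.0625


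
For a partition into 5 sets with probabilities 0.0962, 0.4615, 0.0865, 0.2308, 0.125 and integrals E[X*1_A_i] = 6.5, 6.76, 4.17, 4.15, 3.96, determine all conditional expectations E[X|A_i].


For each cell A_i: E[X|A_i] = E[X*1_A_i] / P(A_i)
Step 1: E[X|A_1] = 6.5 / 0.0962 = 67.567568
Step 2: E[X|A_2] = 6.76 / 0.4615 = 14.647887
Step 3: E[X|A_3] = 4.17 / 0.0865 = 48.208092
Step 4: E[X|A_4] = 4.15 / 0.2308 = 17.980936
Step 5: E[X|A_5] = 3.96 / 0.125 = 31.68
Verification: E[X] = sum E[X*1_A_i] = 6.5 + 6.76 + 4.17 + 4.15 + 3.96 = 25.54


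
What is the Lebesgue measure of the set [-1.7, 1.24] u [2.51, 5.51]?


For pairwise disjoint intervals, m(union) = sum of lengths.
= (1.24 - -1.7) + (5.51 - 2.51)
= 2.94 + 3
= 5.94


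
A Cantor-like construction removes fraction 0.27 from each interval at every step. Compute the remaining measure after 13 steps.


Step 1: At each step, fraction remaining = 1 - 0.27 = 0.73
Step 2: After 13 steps, measure = (0.73)^13
Result = 0.016718


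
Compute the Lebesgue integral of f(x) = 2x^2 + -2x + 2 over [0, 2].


The Lebesgue integral of a Riemann-integrable function agrees with the Riemann integral.
Antiderivative F(x) = (2/3)x^3 + (-2/2)x^2 + 2x
F(2) = (2/3)*2^3 + (-2/2)*2^2 + 2*2
     = (2/3)*8 + (-2/2)*4 + 2*2
     = 5.333333 + -4 + 4
     = 5.333333
F(0) = 0.0
Integral = F(2) - F(0) = 5.333333 - 0.0 = 5.333333


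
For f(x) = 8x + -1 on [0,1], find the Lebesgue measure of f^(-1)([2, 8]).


f^(-1)([2, 8]) = {x : 2 <= 8x + -1 <= 8}
Solving: (2 - -1)/8 <= x <= (8 - -1)/8
= [0.375, 1.125]
Intersecting with [0,1]: [0.375, 1]
Measure = 1 - 0.375 = 0.625


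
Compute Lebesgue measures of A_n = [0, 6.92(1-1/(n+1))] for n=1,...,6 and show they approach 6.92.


By continuity of measure from below: if A_n increases to A, then m(A_n) -> m(A).
Here A = [0, 6.92], so m(A) = 6.92
Step 1: a_1 = 6.92*(1 - 1/2) = 3.46, m(A_1) = 3.46
Step 2: a_2 = 6.92*(1 - 1/3) = 4.6133, m(A_2) = 4.6133
Step 3: a_3 = 6.92*(1 - 1/4) = 5.19, m(A_3) = 5.19
Step 4: a_4 = 6.92*(1 - 1/5) = 5.536, m(A_4) = 5.536
Step 5: a_5 = 6.92*(1 - 1/6) = 5.7667, m(A_5) = 5.7667
Step 6: a_6 = 6.92*(1 - 1/7) = 5.9314, m(A_6) = 5.9314
Limit: m(A_n) -> m([0,6.92]) = 6.92


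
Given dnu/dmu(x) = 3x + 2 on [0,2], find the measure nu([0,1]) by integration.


nu(A) = integral_A (dnu/dmu) dmu = integral_0^1 (3x + 2) dx
Step 1: Antiderivative F(x) = (3/2)x^2 + 2x
Step 2: F(1) = (3/2)*1^2 + 2*1 = 1.5 + 2 = 3.5
Step 3: F(0) = (3/2)*0^2 + 2*0 = 0.0 + 0 = 0.0
Step 4: nu([0,1]) = F(1) - F(0) = 3.5 - 0.0 = 3.5


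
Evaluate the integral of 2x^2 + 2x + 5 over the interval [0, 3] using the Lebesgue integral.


The Lebesgue integral of a Riemann-integrable function agrees with the Riemann integral.
Antiderivative F(x) = (2/3)x^3 + (2/2)x^2 + 5x
F(3) = (2/3)*3^3 + (2/2)*3^2 + 5*3
     = (2/3)*27 + (2/2)*9 + 5*3
     = 18 + 9 + 15
     = 42
F(0) = 0.0
Integral = F(3) - F(0) = 42 - 0.0 = 42


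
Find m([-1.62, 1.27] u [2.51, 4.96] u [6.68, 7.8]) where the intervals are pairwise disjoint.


For pairwise disjoint intervals, m(union) = sum of lengths.
= (1.27 - -1.62) + (4.96 - 2.51) + (7.8 - 6.68)
= 2.89 + 2.45 + 1.12
= 6.46


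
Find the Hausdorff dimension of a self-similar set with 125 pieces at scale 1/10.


For a self-similar set with N copies scaled by 1/r:
dim_H = log(N)/log(r) = log(125)/log(10)
= 4.828314/2.302585
= 2.09691


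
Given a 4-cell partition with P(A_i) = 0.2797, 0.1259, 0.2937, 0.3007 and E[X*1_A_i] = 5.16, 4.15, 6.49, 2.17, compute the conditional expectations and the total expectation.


For each cell A_i: E[X|A_i] = E[X*1_A_i] / P(A_i)
Step 1: E[X|A_1] = 5.16 / 0.2797 = 18.448338
Step 2: E[X|A_2] = 4.15 / 0.1259 = 32.962669
Step 3: E[X|A_3] = 6.49 / 0.2937 = 22.097378
Step 4: E[X|A_4] = 2.17 / 0.3007 = 7.216495
Verification: E[X] = sum E[X*1_A_i] = 5.16 + 4.15 + 6.49 + 2.17 = 17.97


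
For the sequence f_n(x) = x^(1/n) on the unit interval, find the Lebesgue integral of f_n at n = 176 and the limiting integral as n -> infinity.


At n = 176: f_176(x) = x^(1/176).
Step 1: integral(x^(1/176), 0, 1) = [x^(1/176+1) / (1/176+1)] from 0 to 1
     = 1 / (1/176 + 1) = 1 / ((176+1)/176) = 176/(176+1)
     = 176/177 = 0.99435
Step 2: As n -> infinity, f_n(x) = x^(1/n) -> 1 for x in (0,1], and f_n is increasing in n.
By MCT, lim_n integral(f_n) = integral(lim_n f_n) = integral(1, 0, 1) = 1.
Step 3: Verify convergence: 176/177 = 0.99435 -> 1


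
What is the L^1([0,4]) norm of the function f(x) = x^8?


Step 1: ||f||_1 = (integral_0^4 |x^8|^1 dx)^(1/1)
     = (integral_0^4 x^8 dx)^(1/1)
Step 2: integral_0^4 x^8 dx = [x^9/(9)] from 0 to 4 = 4^9/9
     = 262144/9 = 29127.111111
Step 3: ||f||_1 = (29127.111111)^(1/1) = 29127.111111


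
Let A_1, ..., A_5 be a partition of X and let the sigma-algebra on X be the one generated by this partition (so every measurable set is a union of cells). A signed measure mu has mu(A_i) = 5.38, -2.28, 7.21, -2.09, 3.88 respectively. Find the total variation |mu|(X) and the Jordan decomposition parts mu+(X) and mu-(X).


Step 1: Every measurable set is a union of atoms (the cells / points), so a Hahn decomposition is
  obtained by grouping atoms by sign: P = union of atoms with mu > 0, N = union of the remaining atoms.
  Atoms in P (indices): 1, 3, 5;  atoms in N (indices): 2, 4
  Positive values: 5.38, 7.21, 3.88
  Negative values: -2.28, -2.09
Step 2: mu+(X) = mu(P) = sum of positive atom values = 16.47
Step 3: mu-(X) = -mu(N) = sum of |negative atom values| = 4.37
Step 4: |mu|(X) = mu+(X) + mu-(X) = 16.47 + 4.37 = 20.84


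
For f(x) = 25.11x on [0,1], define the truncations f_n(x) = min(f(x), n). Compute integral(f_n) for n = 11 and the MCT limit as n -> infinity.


f(x) = 25.11x on [0,1]; f_n(x) = min(25.11x, n). At n = 11:
Step 1: f(x) reaches 11 at x = 11/25.11 = 0.438072
Step 2: integral(f_11) = integral(25.11x, 0, 0.438072) + integral(11, 0.438072, 1)
       = 25.11*0.438072^2/2 + 11*(1 - 0.438072)
       = 2.409399 + 6.181203
       = 8.590601
Step 3: As n -> infinity, f_n increases to f, so by MCT integral(f_n) -> integral(f) = 25.11/2 = 12.555.
Convergence: integral(f_11) = 8.590601 -> 12.555 as n -> infinity


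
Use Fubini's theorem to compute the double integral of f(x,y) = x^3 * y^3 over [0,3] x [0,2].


By Fubini's theorem, the double integral factors as a product of single integrals:
Step 1: integral_0^3 x^3 dx = [x^4/4] from 0 to 3
     = 3^4/4 = 20.25
Step 2: integral_0^2 y^3 dy = [y^4/4] from 0 to 2
     = 2^4/4 = 4
Step 3: Double integral = 20.25 * 4 = 81


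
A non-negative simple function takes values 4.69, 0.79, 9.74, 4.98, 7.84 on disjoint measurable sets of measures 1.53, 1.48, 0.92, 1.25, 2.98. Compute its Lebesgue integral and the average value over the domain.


Step 1: Integral = sum(value_i * measure_i)
= 4.69*1.53 + 0.79*1.48 + 9.74*0.92 + 4.98*1.25 + 7.84*2.98
= 7.1757 + 1.1692 + 8.9608 + 6.225 + 23.3632
= 46.8939
Step 2: Total measure of domain = 1.53 + 1.48 + 0.92 + 1.25 + 2.98 = 8.16
Step 3: Average value = 46.8939 / 8.16 = 5.746801


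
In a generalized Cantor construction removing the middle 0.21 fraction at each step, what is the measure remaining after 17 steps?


Step 1: At each step, fraction remaining = 1 - 0.21 = 0.79
Step 2: After 17 steps, measure = (0.79)^17
Result = 0.018183


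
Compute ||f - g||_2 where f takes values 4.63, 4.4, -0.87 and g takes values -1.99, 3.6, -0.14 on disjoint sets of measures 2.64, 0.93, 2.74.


Step 1: Compute differences f_i - g_i:
  4.63 - -1.99 = 6.62
  4.4 - 3.6 = 0.8
  -0.87 - -0.14 = -0.73
Step 2: Compute |diff|^2 * measure for each set:
  |6.62|^2 * 2.64 = 43.8244 * 2.64 = 115.696416
  |0.8|^2 * 0.93 = 0.64 * 0.93 = 0.5952
  |-0.73|^2 * 2.74 = 0.5329 * 2.74 = 1.460146
Step 3: Sum = 117.751762
Step 4: ||f-g||_2 = (117.751762)^(1/2) = 10.851348


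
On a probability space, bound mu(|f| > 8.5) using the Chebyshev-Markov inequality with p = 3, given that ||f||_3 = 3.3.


Chebyshev/Markov inequality: mu(|f| > eps) <= (||f||_p / eps)^p
Step 1: ||f||_3 / eps = 3.3 / 8.5 = 0.388235
Step 2: Raise to power p = 3:
  (0.388235)^3 = 0.058517
Step 3: Therefore mu(|f| > 8.5) <= 0.058517


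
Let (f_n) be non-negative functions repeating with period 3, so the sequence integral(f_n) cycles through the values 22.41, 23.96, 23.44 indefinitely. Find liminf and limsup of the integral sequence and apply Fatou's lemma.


The sequence (integral(f_n)) is periodic with period 3, repeating the values 22.41, 23.96, 23.44 indefinitely.
Step 1: For a periodic sequence, every tail (a_m, a_(m+1), ...) contains all 3 period values infinitely often.
Step 2: Hence inf of every tail = min of the period values = min(22.41, 23.96, 23.44) = 22.41.
        liminf_n integral(f_n) = sup over m of (inf of tail from m) = 22.41.
Step 3: Similarly sup of every tail = max of the period values = 23.96.
        limsup_n integral(f_n) = 23.96.
Step 4: Fatou's lemma: integral(liminf_n f_n) <= liminf_n integral(f_n) = 22.41.
        So the integral of the pointwise liminf is at most 22.41.


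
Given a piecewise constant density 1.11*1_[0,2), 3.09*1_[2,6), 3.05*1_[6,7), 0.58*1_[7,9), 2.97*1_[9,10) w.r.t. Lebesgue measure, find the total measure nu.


Integrate each piece of the Radon-Nikodym derivative:
Step 1: integral_0^2 1.11 dx = 1.11*(2-0) = 1.11*2 = 2.22
Step 2: integral_2^6 3.09 dx = 3.09*(6-2) = 3.09*4 = 12.36
Step 3: integral_6^7 3.05 dx = 3.05*(7-6) = 3.05*1 = 3.05
Step 4: integral_7^9 0.58 dx = 0.58*(9-7) = 0.58*2 = 1.16
Step 5: integral_9^10 2.97 dx = 2.97*(10-9) = 2.97*1 = 2.97
Total: 2.22 + 12.36 + 3.05 + 1.16 + 2.97 = 21.76


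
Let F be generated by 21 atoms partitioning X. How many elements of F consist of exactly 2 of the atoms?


Each element of F is a union of some subset of the 21 atoms.
Elements that are unions of exactly 2 atoms correspond to 2-element subsets of the 21 atoms.
Count = C(21, 2) = 21! / (2! * 19!) = 210.


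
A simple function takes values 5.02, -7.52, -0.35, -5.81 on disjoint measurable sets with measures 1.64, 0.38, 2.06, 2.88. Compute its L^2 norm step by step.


Step 1: Compute |f_i|^2 for each value:
  |5.02|^2 = 25.2004
  |-7.52|^2 = 56.5504
  |-0.35|^2 = 0.1225
  |-5.81|^2 = 33.7561
Step 2: Multiply by measures and sum:
  25.2004 * 1.64 = 41.328656
  56.5504 * 0.38 = 21.489152
  0.1225 * 2.06 = 0.25235
  33.7561 * 2.88 = 97.217568
Sum = 41.328656 + 21.489152 + 0.25235 + 97.217568 = 160.287726
Step 3: Take the p-th root:
||f||_2 = (160.287726)^(1/2) = 12.660479


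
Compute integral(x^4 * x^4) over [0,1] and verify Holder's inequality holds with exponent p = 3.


Step 1: Exact integral of f*g = integral(x^8, 0, 1) = 1/9
     = 0.111111
Step 2: Holder bound with p=3, q=1.5:
  ||f||_p = (integral x^12 dx)^(1/3) = (1/13)^(1/3) = 0.42529
  ||g||_q = (integral x^6 dx)^(1/1.5) = (1/7)^(1/1.5) = 0.273276
Step 3: Holder bound = ||f||_p * ||g||_q = 0.42529 * 0.273276 = 0.116222
Verification: 0.111111 <= 0.116222 (Holder holds)


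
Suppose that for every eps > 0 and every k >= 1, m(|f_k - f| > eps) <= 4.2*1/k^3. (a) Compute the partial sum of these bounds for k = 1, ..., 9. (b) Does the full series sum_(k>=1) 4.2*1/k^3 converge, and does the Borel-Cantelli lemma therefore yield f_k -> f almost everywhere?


Step 1: List the terms 4.2*1/k^3 for k = 1 to 9:
  k=1: 4.2
  k=2: 0.525
  k=3: 0.155556
  k=4: 0.065625
  k=5: 0.0336
  k=6: 0.019444
  k=7: 0.012245
  k=8: 0.008203
  k=9: 0.005761
Step 2: Partial sum = 4.2 + 0.525 + 0.155556 + 0.065625 + 0.0336 + 0.019444 + 0.012245 + 0.008203 + 0.005761
     = 5.025434
Step 3: The full series sum_(k>=1) 4.2*1/k^3 converges (p-series with p = 3 > 1; a constant multiple of a convergent series converges).
Step 4: Fix eps > 0. Since sum_k m(|f_k - f| > eps) < infinity, the Borel-Cantelli lemma gives
        m(limsup_k {|f_k - f| > eps}) = 0, i.e. for a.e. x, |f_k(x) - f(x)| <= eps for all large k.
        Applying this with eps = 1/j for j = 1, 2, ... and intersecting the countably many full-measure sets,
        for a.e. x we get limsup_k |f_k(x) - f(x)| <= 1/j for every j, hence f_k -> f almost everywhere.
Conclusion: series converges; Borel-Cantelli yields f_k -> f a.e.


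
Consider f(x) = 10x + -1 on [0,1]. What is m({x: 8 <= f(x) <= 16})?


f^(-1)([8, 16]) = {x : 8 <= 10x + -1 <= 16}
Solving: (8 - -1)/10 <= x <= (16 - -1)/10
= [0.9, 1.7]
Intersecting with [0,1]: [0.9, 1]
Measure = 1 - 0.9 = 0.1


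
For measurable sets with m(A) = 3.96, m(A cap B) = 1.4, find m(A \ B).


m(A \ B) = m(A) - m(A n B)
= 3.96 - 1.4
= 2.56


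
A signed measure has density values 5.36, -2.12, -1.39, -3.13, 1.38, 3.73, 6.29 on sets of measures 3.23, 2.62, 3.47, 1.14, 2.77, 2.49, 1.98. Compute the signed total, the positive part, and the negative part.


Step 1: Compute signed measure on each set:
  Set 1: 5.36 * 3.23 = 17.3128
  Set 2: -2.12 * 2.62 = -5.5544
  Set 3: -1.39 * 3.47 = -4.8233
  Set 4: -3.13 * 1.14 = -3.5682
  Set 5: 1.38 * 2.77 = 3.8226
  Set 6: 3.73 * 2.49 = 9.2877
  Set 7: 6.29 * 1.98 = 12.4542
Step 2: Total signed measure = (17.3128) + (-5.5544) + (-4.8233) + (-3.5682) + (3.8226) + (9.2877) + (12.4542)
     = 28.9314
Step 3: Positive part mu+(X) = sum of positive contributions = 42.8773
Step 4: Negative part mu-(X) = |sum of negative contributions| = 13.9459


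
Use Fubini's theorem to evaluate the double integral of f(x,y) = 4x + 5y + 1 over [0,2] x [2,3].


By Fubini, integrate in x first, then y.
Step 1: Fix y, integrate over x in [0,2]:
  integral(4x + 5y + 1, x=0..2)
  = 4*(2^2 - 0^2)/2 + (5y + 1)*(2 - 0)
  = 8 + (5y + 1)*2
  = 8 + 10y + 2
  = 10 + 10y
Step 2: Integrate over y in [2,3]:
  integral(10 + 10y, y=2..3)
  = 10*1 + 10*(3^2 - 2^2)/2
  = 10 + 25
  = 35


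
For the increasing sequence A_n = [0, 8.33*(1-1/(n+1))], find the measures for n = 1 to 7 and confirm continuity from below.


By continuity of measure from below: if A_n increases to A, then m(A_n) -> m(A).
Here A = [0, 8.33], so m(A) = 8.33
Step 1: a_1 = 8.33*(1 - 1/2) = 4.165, m(A_1) = 4.165
Step 2: a_2 = 8.33*(1 - 1/3) = 5.5533, m(A_2) = 5.5533
Step 3: a_3 = 8.33*(1 - 1/4) = 6.2475, m(A_3) = 6.2475
Step 4: a_4 = 8.33*(1 - 1/5) = 6.664, m(A_4) = 6.664
Step 5: a_5 = 8.33*(1 - 1/6) = 6.9417, m(A_5) = 6.9417
Step 6: a_6 = 8.33*(1 - 1/7) = 7.14, m(A_6) = 7.14
Step 7: a_7 = 8.33*(1 - 1/8) = 7.2888, m(A_7) = 7.2888
Limit: m(A_n) -> m([0,8.33]) = 8.33


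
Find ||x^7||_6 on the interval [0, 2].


Step 1: ||f||_6 = (integral_0^2 |x^7|^6 dx)^(1/6)
     = (integral_0^2 x^42 dx)^(1/6)
Step 2: integral_0^2 x^42 dx = [x^43/(43)] from 0 to 2 = 2^43/43
     = 8796093022208/43 = 2.045603e+11
Step 3: ||f||_6 = (2.045603e+11)^(1/6) = 76.760341


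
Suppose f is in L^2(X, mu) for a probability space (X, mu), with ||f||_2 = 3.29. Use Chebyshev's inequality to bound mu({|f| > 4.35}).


Chebyshev/Markov inequality: mu(|f| > eps) <= (||f||_p / eps)^p
Step 1: ||f||_2 / eps = 3.29 / 4.35 = 0.756322
Step 2: Raise to power p = 2:
  (0.756322)^2 = 0.572023
Step 3: Therefore mu(|f| > 4.35) <= 0.572023


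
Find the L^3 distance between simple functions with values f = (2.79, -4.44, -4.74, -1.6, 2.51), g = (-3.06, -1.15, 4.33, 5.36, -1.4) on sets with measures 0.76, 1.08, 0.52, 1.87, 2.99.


Step 1: Compute differences f_i - g_i:
  2.79 - -3.06 = 5.85
  -4.44 - -1.15 = -3.29
  -4.74 - 4.33 = -9.07
  -1.6 - 5.36 = -6.96
  2.51 - -1.4 = 3.91
Step 2: Compute |diff|^3 * measure for each set:
  |5.85|^3 * 0.76 = 200.201625 * 0.76 = 152.153235
  |-3.29|^3 * 1.08 = 35.611289 * 1.08 = 38.460192
  |-9.07|^3 * 0.52 = 746.142643 * 0.52 = 387.994174
  |-6.96|^3 * 1.87 = 337.153536 * 1.87 = 630.477112
  |3.91|^3 * 2.99 = 59.776471 * 2.99 = 178.731648
Step 3: Sum = 1387.816362
Step 4: ||f-g||_3 = (1387.816362)^(1/3) = 11.154343


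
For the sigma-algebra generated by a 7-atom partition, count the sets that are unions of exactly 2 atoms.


Each element of F is a union of some subset of the 7 atoms.
Elements that are unions of exactly 2 atoms correspond to 2-element subsets of the 7 atoms.
Count = C(7, 2) = 7! / (2! * 5!) = 21.


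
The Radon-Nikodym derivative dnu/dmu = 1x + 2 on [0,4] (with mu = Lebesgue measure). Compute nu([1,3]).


nu(A) = integral_A (dnu/dmu) dmu = integral_1^3 (1x + 2) dx
Step 1: Antiderivative F(x) = (1/2)x^2 + 2x
Step 2: F(3) = (1/2)*3^2 + 2*3 = 4.5 + 6 = 10.5
Step 3: F(1) = (1/2)*1^2 + 2*1 = 0.5 + 2 = 2.5
Step 4: nu([1,3]) = F(3) - F(1) = 10.5 - 2.5 = 8


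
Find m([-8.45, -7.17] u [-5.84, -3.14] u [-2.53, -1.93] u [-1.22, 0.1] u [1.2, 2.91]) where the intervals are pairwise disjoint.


For pairwise disjoint intervals, m(union) = sum of lengths.
= (-7.17 - -8.45) + (-3.14 - -5.84) + (-1.93 - -2.53) + (0.1 - -1.22) + (2.91 - 1.2)
= 1.28 + 2.7 + 0.6 + 1.32 + 1.71
= 7.61


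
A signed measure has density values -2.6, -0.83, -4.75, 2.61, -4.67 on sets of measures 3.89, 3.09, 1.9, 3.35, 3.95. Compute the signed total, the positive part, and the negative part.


Step 1: Compute signed measure on each set:
  Set 1: -2.6 * 3.89 = -10.114
  Set 2: -0.83 * 3.09 = -2.5647
  Set 3: -4.75 * 1.9 = -9.025
  Set 4: 2.61 * 3.35 = 8.7435
  Set 5: -4.67 * 3.95 = -18.4465
Step 2: Total signed measure = (-10.114) + (-2.5647) + (-9.025) + (8.7435) + (-18.4465)
     = -31.4067
Step 3: Positive part mu+(X) = sum of positive contributions = 8.7435
Step 4: Negative part mu-(X) = |sum of negative contributions| = 40.1502


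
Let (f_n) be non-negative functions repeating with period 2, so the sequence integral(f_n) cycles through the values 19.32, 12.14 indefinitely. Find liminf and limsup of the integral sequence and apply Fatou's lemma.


The sequence (integral(f_n)) is periodic with period 2, repeating the values 19.32, 12.14 indefinitely.
Step 1: For a periodic sequence, every tail (a_m, a_(m+1), ...) contains all 2 period values infinitely often.
Step 2: Hence inf of every tail = min of the period values = min(19.32, 12.14) = 12.14.
        liminf_n integral(f_n) = sup over m of (inf of tail from m) = 12.14.
Step 3: Similarly sup of every tail = max of the period values = 19.32.
        limsup_n integral(f_n) = 19.32.
Step 4: Fatou's lemma: integral(liminf_n f_n) <= liminf_n integral(f_n) = 12.14.
        So the integral of the pointwise liminf is at most 12.14.


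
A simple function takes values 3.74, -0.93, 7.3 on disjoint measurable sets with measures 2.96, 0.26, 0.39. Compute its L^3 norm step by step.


Step 1: Compute |f_i|^3 for each value:
  |3.74|^3 = 52.313624
  |-0.93|^3 = 0.804357
  |7.3|^3 = 389.017
Step 2: Multiply by measures and sum:
  52.313624 * 2.96 = 154.848327
  0.804357 * 0.26 = 0.209133
  389.017 * 0.39 = 151.71663
Sum = 154.848327 + 0.209133 + 151.71663 = 306.77409
Step 3: Take the p-th root:
||f||_3 = (306.77409)^(1/3) = 6.744342


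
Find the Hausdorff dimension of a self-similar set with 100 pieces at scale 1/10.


For a self-similar set with N copies scaled by 1/r:
dim_H = log(N)/log(r) = log(100)/log(10)
= 4.60517/2.302585
= 2


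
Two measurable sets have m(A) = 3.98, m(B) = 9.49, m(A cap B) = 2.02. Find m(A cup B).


By inclusion-exclusion: m(A u B) = m(A) + m(B) - m(A n B)
= 3.98 + 9.49 - 2.02
= 11.45


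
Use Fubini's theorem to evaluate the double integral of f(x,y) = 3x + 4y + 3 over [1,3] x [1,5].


By Fubini, integrate in x first, then y.
Step 1: Fix y, integrate over x in [1,3]:
  integral(3x + 4y + 3, x=1..3)
  = 3*(3^2 - 1^2)/2 + (4y + 3)*(3 - 1)
  = 12 + (4y + 3)*2
  = 12 + 8y + 6
  = 18 + 8y
Step 2: Integrate over y in [1,5]:
  integral(18 + 8y, y=1..5)
  = 18*4 + 8*(5^2 - 1^2)/2
  = 72 + 96
  = 168


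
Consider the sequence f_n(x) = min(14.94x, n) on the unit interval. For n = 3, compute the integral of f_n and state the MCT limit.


f(x) = 14.94x on [0,1]; f_n(x) = min(14.94x, n). At n = 3:
Step 1: f(x) reaches 3 at x = 3/14.94 = 0.200803
Step 2: integral(f_3) = integral(14.94x, 0, 0.200803) + integral(3, 0.200803, 1)
       = 14.94*0.200803^2/2 + 3*(1 - 0.200803)
       = 0.301205 + 2.39759
       = 2.698795
Step 3: As n -> infinity, f_n increases to f, so by MCT integral(f_n) -> integral(f) = 14.94/2 = 7.47.
Convergence: integral(f_3) = 2.698795 -> 7.47 as n -> infinity


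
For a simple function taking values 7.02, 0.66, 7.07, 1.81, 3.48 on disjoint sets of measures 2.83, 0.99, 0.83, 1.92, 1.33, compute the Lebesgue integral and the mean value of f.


Step 1: Integral = sum(value_i * measure_i)
= 7.02*2.83 + 0.66*0.99 + 7.07*0.83 + 1.81*1.92 + 3.48*1.33
= 19.8666 + 0.6534 + 5.8681 + 3.4752 + 4.6284
= 34.4917
Step 2: Total measure of domain = 2.83 + 0.99 + 0.83 + 1.92 + 1.33 = 7.9
Step 3: Average value = 34.4917 / 7.9 = 4.366038


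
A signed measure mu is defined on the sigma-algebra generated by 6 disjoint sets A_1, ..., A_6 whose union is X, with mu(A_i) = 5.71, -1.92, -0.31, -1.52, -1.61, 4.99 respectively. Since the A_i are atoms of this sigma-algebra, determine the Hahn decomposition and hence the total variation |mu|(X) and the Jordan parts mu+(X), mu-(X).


Step 1: Every measurable set is a union of atoms (the cells / points), so a Hahn decomposition is
  obtained by grouping atoms by sign: P = union of atoms with mu > 0, N = union of the remaining atoms.
  Atoms in P (indices): 1, 6;  atoms in N (indices): 2, 3, 4, 5
  Positive values: 5.71, 4.99
  Negative values: -1.92, -0.31, -1.52, -1.61
Step 2: mu+(X) = mu(P) = sum of positive atom values = 10.7
Step 3: mu-(X) = -mu(N) = sum of |negative atom values| = 5.36
Step 4: |mu|(X) = mu+(X) + mu-(X) = 10.7 + 5.36 = 16.06


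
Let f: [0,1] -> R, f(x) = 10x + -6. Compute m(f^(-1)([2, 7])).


f^(-1)([2, 7]) = {x : 2 <= 10x + -6 <= 7}
Solving: (2 - -6)/10 <= x <= (7 - -6)/10
= [0.8, 1.3]
Intersecting with [0,1]: [0.8, 1]
Measure = 1 - 0.8 = 0.2


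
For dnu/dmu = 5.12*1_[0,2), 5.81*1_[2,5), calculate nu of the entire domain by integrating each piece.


Integrate each piece of the Radon-Nikodym derivative:
Step 1: integral_0^2 5.12 dx = 5.12*(2-0) = 5.12*2 = 10.24
Step 2: integral_2^5 5.81 dx = 5.81*(5-2) = 5.81*3 = 17.43
Total: 10.24 + 17.43 = 27.67


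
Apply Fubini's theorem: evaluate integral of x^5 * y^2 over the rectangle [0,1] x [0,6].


By Fubini's theorem, the double integral factors as a product of single integrals:
Step 1: integral_0^1 x^5 dx = [x^6/6] from 0 to 1
     = 1^6/6 = 0.166667
Step 2: integral_0^6 y^2 dy = [y^3/3] from 0 to 6
     = 6^3/3 = 72
Step 3: Double integral = 0.166667 * 72 = 12


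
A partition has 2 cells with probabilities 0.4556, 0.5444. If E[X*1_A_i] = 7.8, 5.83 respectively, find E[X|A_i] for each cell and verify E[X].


For each cell A_i: E[X|A_i] = E[X*1_A_i] / P(A_i)
Step 1: E[X|A_1] = 7.8 / 0.4556 = 17.120281
Step 2: E[X|A_2] = 5.83 / 0.5444 = 10.709037
Verification: E[X] = sum E[X*1_A_i] = 7.8 + 5.83 = 13.63


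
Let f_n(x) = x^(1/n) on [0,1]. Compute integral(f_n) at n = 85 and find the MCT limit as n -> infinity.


At n = 85: f_85(x) = x^(1/85).
Step 1: integral(x^(1/85), 0, 1) = [x^(1/85+1) / (1/85+1)] from 0 to 1
     = 1 / (1/85 + 1) = 1 / ((85+1)/85) = 85/(85+1)
     = 85/86 = 0.988372
Step 2: As n -> infinity, f_n(x) = x^(1/n) -> 1 for x in (0,1], and f_n is increasing in n.
By MCT, lim_n integral(f_n) = integral(lim_n f_n) = integral(1, 0, 1) = 1.
Step 3: Verify convergence: 85/86 = 0.988372 -> 1


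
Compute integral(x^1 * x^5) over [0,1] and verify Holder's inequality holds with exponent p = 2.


Step 1: Exact integral of f*g = integral(x^6, 0, 1) = 1/7
     = 0.142857
Step 2: Holder bound with p=2, q=2:
  ||f||_p = (integral x^2 dx)^(1/2) = (1/3)^(1/2) = 0.57735
  ||g||_q = (integral x^10 dx)^(1/2) = (1/11)^(1/2) = 0.301511
Step 3: Holder bound = ||f||_p * ||g||_q = 0.57735 * 0.301511 = 0.174078
Verification: 0.142857 <= 0.174078 (Holder holds)


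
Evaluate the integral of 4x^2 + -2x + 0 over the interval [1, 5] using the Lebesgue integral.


The Lebesgue integral of a Riemann-integrable function agrees with the Riemann integral.
Antiderivative F(x) = (4/3)x^3 + (-2/2)x^2 + 0x
F(5) = (4/3)*5^3 + (-2/2)*5^2 + 0*5
     = (4/3)*125 + (-2/2)*25 + 0*5
     = 166.666667 + -25 + 0
     = 141.666667
F(1) = 0.333333
Integral = F(5) - F(1) = 141.666667 - 0.333333 = 141.333333


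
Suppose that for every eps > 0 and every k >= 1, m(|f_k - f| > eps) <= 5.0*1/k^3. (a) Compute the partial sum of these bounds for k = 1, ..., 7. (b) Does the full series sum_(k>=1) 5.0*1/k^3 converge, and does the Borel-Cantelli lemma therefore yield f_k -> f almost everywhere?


Step 1: List the terms 5.0*1/k^3 for k = 1 to 7:
  k=1: 5
  k=2: 0.625
  k=3: 0.185185
  k=4: 0.078125
  k=5: 0.04
  k=6: 0.023148
  k=7: 0.014577
Step 2: Partial sum = 5 + 0.625 + 0.185185 + 0.078125 + 0.04 + 0.023148 + 0.014577
     = 5.966036
Step 3: The full series sum_(k>=1) 5.0*1/k^3 converges (p-series with p = 3 > 1; a constant multiple of a convergent series converges).
Step 4: Fix eps > 0. Since sum_k m(|f_k - f| > eps) < infinity, the Borel-Cantelli lemma gives
        m(limsup_k {|f_k - f| > eps}) = 0, i.e. for a.e. x, |f_k(x) - f(x)| <= eps for all large k.
        Applying this with eps = 1/j for j = 1, 2, ... and intersecting the countably many full-measure sets,
        for a.e. x we get limsup_k |f_k(x) - f(x)| <= 1/j for every j, hence f_k -> f almost everywhere.
Conclusion: series converges; Borel-Cantelli yields f_k -> f a.e.


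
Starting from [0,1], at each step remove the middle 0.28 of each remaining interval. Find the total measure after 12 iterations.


Step 1: At each step, fraction remaining = 1 - 0.28 = 0.72
Step 2: After 12 steps, measure = (0.72)^12
Result = 0.019408


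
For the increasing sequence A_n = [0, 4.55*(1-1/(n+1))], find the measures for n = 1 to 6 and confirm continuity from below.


By continuity of measure from below: if A_n increases to A, then m(A_n) -> m(A).
Here A = [0, 4.55], so m(A) = 4.55
Step 1: a_1 = 4.55*(1 - 1/2) = 2.275, m(A_1) = 2.275
Step 2: a_2 = 4.55*(1 - 1/3) = 3.0333, m(A_2) = 3.0333
Step 3: a_3 = 4.55*(1 - 1/4) = 3.4125, m(A_3) = 3.4125
Step 4: a_4 = 4.55*(1 - 1/5) = 3.64, m(A_4) = 3.64
Step 5: a_5 = 4.55*(1 - 1/6) = 3.7917, m(A_5) = 3.7917
Step 6: a_6 = 4.55*(1 - 1/7) = 3.9, m(A_6) = 3.9
Limit: m(A_n) -> m([0,4.55]) = 4.55


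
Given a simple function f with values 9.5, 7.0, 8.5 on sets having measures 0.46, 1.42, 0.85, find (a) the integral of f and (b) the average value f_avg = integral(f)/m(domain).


Step 1: Integral = sum(value_i * measure_i)
= 9.5*0.46 + 7.0*1.42 + 8.5*0.85
= 4.37 + 9.94 + 7.225
= 21.535
Step 2: Total measure of domain = 0.46 + 1.42 + 0.85 = 2.73
Step 3: Average value = 21.535 / 2.73 = 7.888278


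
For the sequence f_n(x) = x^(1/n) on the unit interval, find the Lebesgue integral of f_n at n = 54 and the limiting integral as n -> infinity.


At n = 54: f_54(x) = x^(1/54).
Step 1: integral(x^(1/54), 0, 1) = [x^(1/54+1) / (1/54+1)] from 0 to 1
     = 1 / (1/54 + 1) = 1 / ((54+1)/54) = 54/(54+1)
     = 54/55 = 0.981818
Step 2: As n -> infinity, f_n(x) = x^(1/n) -> 1 for x in (0,1], and f_n is increasing in n.
By MCT, lim_n integral(f_n) = integral(lim_n f_n) = integral(1, 0, 1) = 1.
Step 3: Verify convergence: 54/55 = 0.981818 -> 1


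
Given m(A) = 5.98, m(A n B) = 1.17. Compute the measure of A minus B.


m(A \ B) = m(A) - m(A n B)
= 5.98 - 1.17
= 4.81


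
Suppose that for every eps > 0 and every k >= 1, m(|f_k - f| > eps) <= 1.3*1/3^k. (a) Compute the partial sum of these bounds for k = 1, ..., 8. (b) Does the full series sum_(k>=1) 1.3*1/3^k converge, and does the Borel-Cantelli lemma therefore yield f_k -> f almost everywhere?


Step 1: List the terms 1.3*1/3^k for k = 1 to 8:
  k=1: 0.433333
  k=2: 0.144444
  k=3: 0.048148
  k=4: 0.016049
  k=5: 0.00535
  k=6: 0.001783
  k=7: 5.944216e-04
  k=8: 1.981405e-04
Step 2: Partial sum = 0.433333 + 0.144444 + 0.048148 + 0.016049 + 0.00535 + 0.001783 + 5.944216e-04 + 1.981405e-04
     = 0.649901
Step 3: The full series sum_(k>=1) 1.3*1/3^k converges (geometric series with ratio 1/3 < 1; a constant multiple of a convergent series converges).
Step 4: Fix eps > 0. Since sum_k m(|f_k - f| > eps) < infinity, the Borel-Cantelli lemma gives
        m(limsup_k {|f_k - f| > eps}) = 0, i.e. for a.e. x, |f_k(x) - f(x)| <= eps for all large k.
        Applying this with eps = 1/j for j = 1, 2, ... and intersecting the countably many full-measure sets,
        for a.e. x we get limsup_k |f_k(x) - f(x)| <= 1/j for every j, hence f_k -> f almost everywhere.
Conclusion: series converges; Borel-Cantelli yields f_k -> f a.e.


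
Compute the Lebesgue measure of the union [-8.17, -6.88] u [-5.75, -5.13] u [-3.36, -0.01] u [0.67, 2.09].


For pairwise disjoint intervals, m(union) = sum of lengths.
= (-6.88 - -8.17) + (-5.13 - -5.75) + (-0.01 - -3.36) + (2.09 - 0.67)
= 1.29 + 0.62 + 3.35 + 1.42
= 6.68


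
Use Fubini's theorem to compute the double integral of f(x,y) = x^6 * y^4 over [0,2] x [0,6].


By Fubini's theorem, the double integral factors as a product of single integrals:
Step 1: integral_0^2 x^6 dx = [x^7/7] from 0 to 2
     = 2^7/7 = 18.285714
Step 2: integral_0^6 y^4 dy = [y^5/5] from 0 to 6
     = 6^5/5 = 1555.2
Step 3: Double integral = 18.285714 * 1555.2 = 28437.942857


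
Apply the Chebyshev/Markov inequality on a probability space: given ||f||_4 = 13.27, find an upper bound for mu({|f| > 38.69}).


Chebyshev/Markov inequality: mu(|f| > eps) <= (||f||_p / eps)^p
Step 1: ||f||_4 / eps = 13.27 / 38.69 = 0.342983
Step 2: Raise to power p = 4:
  (0.342983)^4 = 0.013838
Step 3: Therefore mu(|f| > 38.69) <= 0.013838


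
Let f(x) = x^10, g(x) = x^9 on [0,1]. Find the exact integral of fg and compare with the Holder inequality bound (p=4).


Step 1: Exact integral of f*g = integral(x^19, 0, 1) = 1/20
     = 0.05
Step 2: Holder bound with p=4, q=1.333333:
  ||f||_p = (integral x^40 dx)^(1/4) = (1/41)^(1/4) = 0.395188
  ||g||_q = (integral x^12 dx)^(1/1.333333) = (1/13)^(1/1.333333) = 0.146064
Step 3: Holder bound = ||f||_p * ||g||_q = 0.395188 * 0.146064 = 0.057723
Verification: 0.05 <= 0.057723 (Holder holds)


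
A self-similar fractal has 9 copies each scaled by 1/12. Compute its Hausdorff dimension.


For a self-similar set with N copies scaled by 1/r:
dim_H = log(N)/log(r) = log(9)/log(12)
= 2.197225/2.484907
= 0.884228


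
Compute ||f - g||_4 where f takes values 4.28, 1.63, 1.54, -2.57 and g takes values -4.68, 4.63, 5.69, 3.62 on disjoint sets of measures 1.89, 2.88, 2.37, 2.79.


Step 1: Compute differences f_i - g_i:
  4.28 - -4.68 = 8.96
  1.63 - 4.63 = -3
  1.54 - 5.69 = -4.15
  -2.57 - 3.62 = -6.19
Step 2: Compute |diff|^4 * measure for each set:
  |8.96|^4 * 1.89 = 6445.135299 * 1.89 = 12181.305714
  |-3|^4 * 2.88 = 81 * 2.88 = 233.28
  |-4.15|^4 * 2.37 = 296.614506 * 2.37 = 702.97638
  |-6.19|^4 * 2.79 = 1468.123519 * 2.79 = 4096.064619
Step 3: Sum = 17213.626713
Step 4: ||f-g||_4 = (17213.626713)^(1/4) = 11.454288


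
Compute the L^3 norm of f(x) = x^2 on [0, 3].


Step 1: ||f||_3 = (integral_0^3 |x^2|^3 dx)^(1/3)
     = (integral_0^3 x^6 dx)^(1/3)
Step 2: integral_0^3 x^6 dx = [x^7/(7)] from 0 to 3 = 3^7/7
     = 2187/7 = 312.428571
Step 3: ||f||_3 = (312.428571)^(1/3) = 6.785527


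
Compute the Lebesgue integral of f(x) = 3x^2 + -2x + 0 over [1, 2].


The Lebesgue integral of a Riemann-integrable function agrees with the Riemann integral.
Antiderivative F(x) = (3/3)x^3 + (-2/2)x^2 + 0x
F(2) = (3/3)*2^3 + (-2/2)*2^2 + 0*2
     = (3/3)*8 + (-2/2)*4 + 0*2
     = 8 + -4 + 0
     = 4
F(1) = 0.0
Integral = F(2) - F(1) = 4 - 0.0 = 4


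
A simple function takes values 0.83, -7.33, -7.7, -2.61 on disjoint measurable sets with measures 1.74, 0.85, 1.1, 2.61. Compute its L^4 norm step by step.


Step 1: Compute |f_i|^4 for each value:
  |0.83|^4 = 0.474583
  |-7.33|^4 = 2886.794695
  |-7.7|^4 = 3515.3041
  |-2.61|^4 = 46.404706
Step 2: Multiply by measures and sum:
  0.474583 * 1.74 = 0.825775
  2886.794695 * 0.85 = 2453.775491
  3515.3041 * 1.1 = 3866.83451
  46.404706 * 2.61 = 121.116284
Sum = 0.825775 + 2453.775491 + 3866.83451 + 121.116284 = 6442.552059
Step 3: Take the p-th root:
||f||_4 = (6442.552059)^(1/4) = 8.959102
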